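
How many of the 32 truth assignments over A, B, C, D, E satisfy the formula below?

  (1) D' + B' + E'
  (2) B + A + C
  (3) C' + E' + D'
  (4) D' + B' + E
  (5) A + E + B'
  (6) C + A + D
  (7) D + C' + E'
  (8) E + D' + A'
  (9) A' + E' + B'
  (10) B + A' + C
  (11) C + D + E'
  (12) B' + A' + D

3

There are 2^5 = 32 truth assignments over (A, B, C, D, E).
Split on E. With E = 1, the clauses containing E are satisfied and E' drops from the rest; 0 of the 2^4 = 16 assignments to the other variables satisfy what remains.
With E = 0, by the same count on the reduced clause set, 3 assignments work.
(One model: A=F, B=F, C=T, D=F, E=F.)
Total: 0 + 3 = 3.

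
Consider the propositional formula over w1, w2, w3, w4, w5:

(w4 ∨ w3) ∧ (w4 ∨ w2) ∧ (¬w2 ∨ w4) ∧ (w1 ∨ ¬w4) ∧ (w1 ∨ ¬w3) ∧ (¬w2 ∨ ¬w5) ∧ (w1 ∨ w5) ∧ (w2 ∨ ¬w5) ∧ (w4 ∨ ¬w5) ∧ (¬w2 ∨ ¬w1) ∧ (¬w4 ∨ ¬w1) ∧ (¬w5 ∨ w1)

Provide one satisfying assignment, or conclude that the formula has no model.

UNSATISFIABLE

Case w4 = True:
From the singleton clause (w1), w1 = True.
That conflicts with the unit clause (¬w1).
Backtrack on w4: now try w4 = False.
From the singleton clause (w3), w3 = True.
From the singleton clause (w2), w2 = True.
That conflicts with the unit clause (¬w2).
Both values of w4 lead to a conflict.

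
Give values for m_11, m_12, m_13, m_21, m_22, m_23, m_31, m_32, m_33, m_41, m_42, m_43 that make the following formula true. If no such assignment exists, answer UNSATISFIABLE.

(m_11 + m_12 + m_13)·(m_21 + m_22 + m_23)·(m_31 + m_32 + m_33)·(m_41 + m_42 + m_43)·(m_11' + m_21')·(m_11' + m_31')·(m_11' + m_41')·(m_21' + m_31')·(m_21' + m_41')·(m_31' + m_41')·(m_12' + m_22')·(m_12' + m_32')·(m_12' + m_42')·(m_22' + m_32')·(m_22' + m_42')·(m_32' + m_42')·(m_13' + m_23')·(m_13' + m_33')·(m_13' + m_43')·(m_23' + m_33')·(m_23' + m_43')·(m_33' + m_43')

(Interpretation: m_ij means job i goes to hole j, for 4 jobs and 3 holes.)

UNSATISFIABLE

Case m_11 = 0:
Case m_12 = 1:
(m_22') alone gives m_22 = 0.
(m_32') alone gives m_32 = 0.
(m_42') alone gives m_42 = 0.
Case m_21 = 1:
(m_31') alone gives m_31 = 0.
(m_33) alone gives m_33 = 1.
(m_41') alone gives m_41 = 0.
(m_43) alone gives m_43 = 1.
That conflicts with the unit clause (m_43').
Backtrack on m_21: now try m_21 = 0.
(m_23) alone gives m_23 = 1.
(m_13') alone gives m_13 = 0.
(m_33') alone gives m_33 = 0.
(m_31) alone gives m_31 = 1.
(m_41') alone gives m_41 = 0.
(m_43) alone gives m_43 = 1.
That conflicts with the unit clause (m_43').
Neither m_21 = 1 nor m_21 = 0 works.
Backtrack on m_12: now try m_12 = 0.
(m_13) alone gives m_13 = 1.
(m_23') alone gives m_23 = 0.
(m_33') alone gives m_33 = 0.
(m_43') alone gives m_43 = 0.
Case m_21 = 1:
(m_31') alone gives m_31 = 0.
(m_32) alone gives m_32 = 1.
(m_41') alone gives m_41 = 0.
(m_42) alone gives m_42 = 1.
That conflicts with the unit clause (m_42').
Backtrack on m_21: now try m_21 = 0.
(m_22) alone gives m_22 = 1.
(m_32') alone gives m_32 = 0.
(m_31) alone gives m_31 = 1.
(m_41') alone gives m_41 = 0.
(m_42) alone gives m_42 = 1.
That conflicts with the unit clause (m_42').
Neither m_21 = 1 nor m_21 = 0 works.
Neither m_12 = 1 nor m_12 = 0 works.
Backtrack on m_11: now try m_11 = 1.
(m_21') alone gives m_21 = 0.
(m_31') alone gives m_31 = 0.
(m_41') alone gives m_41 = 0.
Case m_22 = 1:
(m_12') alone gives m_12 = 0.
(m_32') alone gives m_32 = 0.
(m_33) alone gives m_33 = 1.
(m_42') alone gives m_42 = 0.
(m_43) alone gives m_43 = 1.
That conflicts with the unit clause (m_43').
Backtrack on m_22: now try m_22 = 0.
(m_23) alone gives m_23 = 1.
(m_13') alone gives m_13 = 0.
(m_33') alone gives m_33 = 0.
(m_32) alone gives m_32 = 1.
(m_12') alone gives m_12 = 0.
(m_42') alone gives m_42 = 0.
(m_43) alone gives m_43 = 1.
That conflicts with the unit clause (m_43').
Neither m_22 = 1 nor m_22 = 0 works.
Neither m_11 = 1 nor m_11 = 0 works.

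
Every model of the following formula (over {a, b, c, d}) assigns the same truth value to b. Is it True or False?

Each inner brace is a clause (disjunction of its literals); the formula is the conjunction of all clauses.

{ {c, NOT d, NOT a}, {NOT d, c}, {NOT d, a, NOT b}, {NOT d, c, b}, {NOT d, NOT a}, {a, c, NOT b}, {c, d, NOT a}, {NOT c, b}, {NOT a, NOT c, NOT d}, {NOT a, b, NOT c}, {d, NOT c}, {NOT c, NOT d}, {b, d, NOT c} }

False

Suppose b = true.
Try d = false.
Unit clause (NOT c) forces c = false.
Unit clause (a) forces a = true.
But (NOT a) is also a unit clause — contradiction.
Undo d and try d = true.
Unit clause (c) forces c = true.
But (NOT c) is also a unit clause — contradiction.
Neither d = true nor d = false works.
So every satisfying assignment has b = False.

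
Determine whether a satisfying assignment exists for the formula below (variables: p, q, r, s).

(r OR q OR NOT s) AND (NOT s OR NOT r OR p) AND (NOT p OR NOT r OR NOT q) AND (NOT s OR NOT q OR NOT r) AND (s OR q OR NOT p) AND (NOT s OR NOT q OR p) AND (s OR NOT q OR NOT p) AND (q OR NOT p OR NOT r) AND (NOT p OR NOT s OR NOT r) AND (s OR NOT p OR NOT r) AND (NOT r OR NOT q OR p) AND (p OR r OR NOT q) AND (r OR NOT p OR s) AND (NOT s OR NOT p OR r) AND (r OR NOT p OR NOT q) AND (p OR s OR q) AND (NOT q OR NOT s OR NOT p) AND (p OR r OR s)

No

Case r = true:
Case s = false:
(NOT p) alone gives p = false.
(NOT q) alone gives q = false.
Now (q) is unsatisfied and unit — conflict.
Undo s and try s = true.
(p) alone gives p = true.
Now (NOT p) is unsatisfied and unit — conflict.
Both values of s lead to a conflict.
Undo r and try r = false.
Case q = true:
(p) alone gives p = true.
Now (NOT p) is unsatisfied and unit — conflict.
Undo q and try q = false.
(NOT s) alone gives s = false.
(NOT p) alone gives p = false.
Now (p) is unsatisfied and unit — conflict.
Both values of q lead to a conflict.
Both values of r lead to a conflict.
No assignment satisfies every clause.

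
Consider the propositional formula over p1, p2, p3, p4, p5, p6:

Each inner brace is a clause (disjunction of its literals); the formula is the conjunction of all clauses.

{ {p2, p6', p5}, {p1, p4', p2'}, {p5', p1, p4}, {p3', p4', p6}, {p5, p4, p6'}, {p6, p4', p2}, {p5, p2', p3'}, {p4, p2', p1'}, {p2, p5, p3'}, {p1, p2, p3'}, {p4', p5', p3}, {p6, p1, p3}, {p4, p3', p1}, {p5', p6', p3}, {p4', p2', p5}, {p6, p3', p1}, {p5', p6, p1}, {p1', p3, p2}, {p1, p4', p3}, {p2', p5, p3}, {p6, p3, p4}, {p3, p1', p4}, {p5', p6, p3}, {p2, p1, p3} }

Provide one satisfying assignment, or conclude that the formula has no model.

Suppose p2 = 0.
Suppose p6 = 1.
From the singleton clause (p5), p5 = 1.
From the singleton clause (p3), p3 = 1.
From the singleton clause (p1), p1 = 1.
No clause remains; p4 is free.

p1=1, p2=0, p3=1, p4=1, p5=1, p6=1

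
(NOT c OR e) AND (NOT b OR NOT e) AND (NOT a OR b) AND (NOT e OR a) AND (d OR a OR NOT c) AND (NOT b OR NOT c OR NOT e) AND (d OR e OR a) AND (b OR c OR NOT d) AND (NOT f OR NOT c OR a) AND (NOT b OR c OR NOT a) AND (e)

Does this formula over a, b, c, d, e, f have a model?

No, unsatisfiable

From the singleton clause (e), e = true.
From the singleton clause (NOT b), b = false.
From the singleton clause (NOT a), a = false.
That conflicts with the unit clause (a).
No assignment satisfies every clause.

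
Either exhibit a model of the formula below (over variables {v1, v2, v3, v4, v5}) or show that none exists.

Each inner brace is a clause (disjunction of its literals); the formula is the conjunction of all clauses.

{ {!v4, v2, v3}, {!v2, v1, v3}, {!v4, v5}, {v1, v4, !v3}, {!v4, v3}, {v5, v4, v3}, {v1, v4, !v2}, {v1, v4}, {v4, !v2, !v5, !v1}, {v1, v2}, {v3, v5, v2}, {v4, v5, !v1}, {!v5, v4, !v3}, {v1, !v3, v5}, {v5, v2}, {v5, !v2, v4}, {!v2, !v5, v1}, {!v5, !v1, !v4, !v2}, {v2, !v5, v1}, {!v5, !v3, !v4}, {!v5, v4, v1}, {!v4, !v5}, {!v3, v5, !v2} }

Try v4 = false.
The clause (v1) is unit, so v1 = true.
The clause (v5) is unit, so v5 = true.
The clause (!v2) is unit, so v2 = false.
The clause (!v3) is unit, so v3 = false.
All clauses are satisfied.

v1 ↦ true,  v2 ↦ false,  v3 ↦ false,  v4 ↦ false,  v5 ↦ true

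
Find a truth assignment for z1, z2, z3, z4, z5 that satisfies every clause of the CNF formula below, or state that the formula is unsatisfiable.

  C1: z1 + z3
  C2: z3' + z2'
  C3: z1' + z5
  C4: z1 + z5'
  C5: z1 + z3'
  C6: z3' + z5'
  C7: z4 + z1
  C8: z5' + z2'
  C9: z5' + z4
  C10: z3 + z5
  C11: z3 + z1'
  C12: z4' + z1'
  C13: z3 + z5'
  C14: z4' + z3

UNSATISFIABLE

Branch on z1: set z1 = 1.
The clause (z5) is unit, so z5 = 1.
The clause (z3') is unit, so z3 = 0.
That conflicts with the unit clause (z3).
Backtrack on z1: now try z1 = 0.
The clause (z3) is unit, so z3 = 1.
That conflicts with the unit clause (z3').
Neither z1 = 1 nor z1 = 0 works.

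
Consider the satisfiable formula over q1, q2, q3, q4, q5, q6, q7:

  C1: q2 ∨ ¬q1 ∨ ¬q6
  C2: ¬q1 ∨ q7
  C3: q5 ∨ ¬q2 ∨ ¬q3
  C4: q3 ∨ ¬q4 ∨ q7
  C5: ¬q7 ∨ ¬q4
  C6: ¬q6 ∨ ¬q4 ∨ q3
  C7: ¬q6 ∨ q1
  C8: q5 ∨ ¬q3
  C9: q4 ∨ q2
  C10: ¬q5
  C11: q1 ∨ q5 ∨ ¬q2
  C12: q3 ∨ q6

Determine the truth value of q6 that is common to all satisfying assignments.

Suppose q6 = False.
From the singleton clause (¬q5), q5 = False.
From the singleton clause (¬q3), q3 = False.
But (q3) is also a unit clause — contradiction.
So every satisfying assignment has q6 = True.

True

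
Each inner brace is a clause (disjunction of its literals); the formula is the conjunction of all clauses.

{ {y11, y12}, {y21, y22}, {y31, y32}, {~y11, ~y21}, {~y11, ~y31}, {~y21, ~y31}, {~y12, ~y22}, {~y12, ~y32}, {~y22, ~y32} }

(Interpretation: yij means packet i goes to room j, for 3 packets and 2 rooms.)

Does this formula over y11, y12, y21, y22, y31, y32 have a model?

No, unsatisfiable

Branch on y11: set y11 = 1.
(~y21) alone gives y21 = 0.
(y22) alone gives y22 = 1.
(~y31) alone gives y31 = 0.
(y32) alone gives y32 = 1.
But (~y32) is also a unit clause — contradiction.
That branch fails; take y11 = 0 instead.
(y12) alone gives y12 = 1.
(~y22) alone gives y22 = 0.
(y21) alone gives y21 = 1.
(~y31) alone gives y31 = 0.
(y32) alone gives y32 = 1.
But (~y32) is also a unit clause — contradiction.
Neither y11 = 1 nor y11 = 0 works.
No assignment satisfies every clause.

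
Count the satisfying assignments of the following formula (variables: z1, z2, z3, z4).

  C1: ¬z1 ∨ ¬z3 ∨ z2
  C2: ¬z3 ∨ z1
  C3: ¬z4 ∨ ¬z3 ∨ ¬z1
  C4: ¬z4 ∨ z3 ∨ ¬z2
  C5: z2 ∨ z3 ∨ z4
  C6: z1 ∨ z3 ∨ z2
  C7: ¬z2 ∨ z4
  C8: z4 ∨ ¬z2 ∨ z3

There are 2^4 = 16 truth assignments over (z1, z2, z3, z4).
Split on z2. With z2 = True, the clauses containing z2 are satisfied and ¬z2 drops from the rest; 0 of the 2^3 = 8 assignments to the other variables satisfy what remains.
With z2 = False, by the same count on the reduced clause set, 1 assignment works.
(One model: z1=T, z2=F, z3=F, z4=T.)
Total: 0 + 1 = 1.

1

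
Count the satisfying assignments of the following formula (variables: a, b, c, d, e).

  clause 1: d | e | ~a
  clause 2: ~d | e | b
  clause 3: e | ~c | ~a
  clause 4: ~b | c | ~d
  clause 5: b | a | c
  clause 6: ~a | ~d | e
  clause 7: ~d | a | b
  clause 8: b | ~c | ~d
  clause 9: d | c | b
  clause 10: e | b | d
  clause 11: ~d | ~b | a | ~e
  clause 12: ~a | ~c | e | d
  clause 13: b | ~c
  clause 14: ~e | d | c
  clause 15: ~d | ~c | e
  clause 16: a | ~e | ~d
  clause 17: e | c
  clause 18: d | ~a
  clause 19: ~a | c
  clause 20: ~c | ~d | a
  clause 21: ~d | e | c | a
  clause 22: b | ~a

3

There are 2^5 = 32 truth assignments over (a, b, c, d, e).
Split on a. With a = 1, the clauses containing a are satisfied and ~a drops from the rest; 1 of the 2^4 = 16 assignments to the other variables satisfy what remains.
With a = 0, by the same count on the reduced clause set, 2 assignments work.
(One model: a=F, b=T, c=T, d=F, e=F.)
Total: 1 + 2 = 3.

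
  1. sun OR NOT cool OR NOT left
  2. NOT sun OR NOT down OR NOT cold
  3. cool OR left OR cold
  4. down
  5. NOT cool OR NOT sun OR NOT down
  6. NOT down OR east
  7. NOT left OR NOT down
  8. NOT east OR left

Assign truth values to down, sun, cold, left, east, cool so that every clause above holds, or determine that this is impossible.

From the singleton clause (down), down = true.
From the singleton clause (east), east = true.
From the singleton clause (NOT left), left = false.
But (left) is also a unit clause — contradiction.

UNSATISFIABLE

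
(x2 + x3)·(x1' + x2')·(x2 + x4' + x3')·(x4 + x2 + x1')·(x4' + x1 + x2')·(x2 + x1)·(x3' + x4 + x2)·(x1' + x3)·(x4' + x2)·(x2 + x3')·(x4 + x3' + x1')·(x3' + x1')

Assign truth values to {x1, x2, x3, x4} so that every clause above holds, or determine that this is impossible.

x1 ↦ 0, x2 ↦ 1, x3 ↦ 0, x4 ↦ 0

Case x2 = 1:
Unit clause (x1') forces x1 = 0.
Unit clause (x4') forces x4 = 0.
All clauses hold; x3 can take either value.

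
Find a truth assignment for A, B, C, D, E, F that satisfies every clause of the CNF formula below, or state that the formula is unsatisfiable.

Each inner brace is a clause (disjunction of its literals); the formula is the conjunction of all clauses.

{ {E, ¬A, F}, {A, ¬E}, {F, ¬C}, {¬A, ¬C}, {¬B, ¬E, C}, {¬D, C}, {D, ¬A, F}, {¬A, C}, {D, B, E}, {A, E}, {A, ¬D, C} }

UNSATISFIABLE

Case A = True:
From the singleton clause (¬C), C = False.
But (C) is also a unit clause — contradiction.
Backtrack on A: now try A = False.
From the singleton clause (¬E), E = False.
But (E) is also a unit clause — contradiction.
Neither A = True nor A = False works.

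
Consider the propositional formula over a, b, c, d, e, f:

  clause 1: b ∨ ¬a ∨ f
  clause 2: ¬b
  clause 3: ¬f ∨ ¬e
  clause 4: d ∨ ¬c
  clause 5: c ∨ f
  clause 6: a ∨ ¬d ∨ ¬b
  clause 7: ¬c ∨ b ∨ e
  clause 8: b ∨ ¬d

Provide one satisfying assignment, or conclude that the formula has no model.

(¬b) alone gives b = False.
(¬d) alone gives d = False.
(¬c) alone gives c = False.
(f) alone gives f = True.
(¬e) alone gives e = False.
Every clause is now satisfied; a is unconstrained.

a=False,  b=False,  c=False,  d=False,  e=False,  f=True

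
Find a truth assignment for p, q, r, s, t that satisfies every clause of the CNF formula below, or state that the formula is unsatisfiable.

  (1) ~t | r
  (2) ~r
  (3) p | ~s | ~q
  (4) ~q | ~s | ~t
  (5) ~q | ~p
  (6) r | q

From the singleton clause (~r), r = 0.
From the singleton clause (~t), t = 0.
From the singleton clause (q), q = 1.
From the singleton clause (~p), p = 0.
From the singleton clause (~s), s = 0.
All clauses are satisfied.

p ↦ 0,  q ↦ 1,  r ↦ 0,  s ↦ 0,  t ↦ 0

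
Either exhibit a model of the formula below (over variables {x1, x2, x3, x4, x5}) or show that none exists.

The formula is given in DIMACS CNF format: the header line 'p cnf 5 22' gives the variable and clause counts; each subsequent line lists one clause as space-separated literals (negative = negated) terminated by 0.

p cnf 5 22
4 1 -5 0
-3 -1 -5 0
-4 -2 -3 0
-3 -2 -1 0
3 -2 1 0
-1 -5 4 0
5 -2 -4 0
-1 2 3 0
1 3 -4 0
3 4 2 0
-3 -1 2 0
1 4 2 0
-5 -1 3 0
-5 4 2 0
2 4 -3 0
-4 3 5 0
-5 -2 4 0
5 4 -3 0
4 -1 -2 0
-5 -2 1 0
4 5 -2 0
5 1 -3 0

Suppose x4 = True.
Suppose x2 = False.
Suppose x1 = False.
(x3) alone gives x3 = True.
(x5) alone gives x5 = True.
All clauses are satisfied.

x1=False, x2=False, x3=True, x4=True, x5=True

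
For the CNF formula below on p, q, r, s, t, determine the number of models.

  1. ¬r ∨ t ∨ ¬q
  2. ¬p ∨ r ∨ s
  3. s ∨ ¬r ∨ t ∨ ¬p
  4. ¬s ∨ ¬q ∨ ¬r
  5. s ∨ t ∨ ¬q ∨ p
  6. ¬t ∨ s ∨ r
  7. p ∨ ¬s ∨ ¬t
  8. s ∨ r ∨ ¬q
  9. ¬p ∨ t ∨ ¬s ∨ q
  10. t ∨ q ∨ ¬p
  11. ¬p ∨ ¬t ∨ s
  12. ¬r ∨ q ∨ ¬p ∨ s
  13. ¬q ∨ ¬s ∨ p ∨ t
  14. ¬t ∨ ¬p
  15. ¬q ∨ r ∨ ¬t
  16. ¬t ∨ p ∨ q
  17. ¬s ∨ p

There are 2^5 = 32 truth assignments over (p, q, r, s, t).
Split on r. With r = True, the clauses containing r are satisfied and ¬r drops from the rest; 2 of the 2^4 = 16 assignments to the other variables satisfy what remains.
With r = False, by the same count on the reduced clause set, 2 assignments work.
Total: 2 + 2 = 4.

4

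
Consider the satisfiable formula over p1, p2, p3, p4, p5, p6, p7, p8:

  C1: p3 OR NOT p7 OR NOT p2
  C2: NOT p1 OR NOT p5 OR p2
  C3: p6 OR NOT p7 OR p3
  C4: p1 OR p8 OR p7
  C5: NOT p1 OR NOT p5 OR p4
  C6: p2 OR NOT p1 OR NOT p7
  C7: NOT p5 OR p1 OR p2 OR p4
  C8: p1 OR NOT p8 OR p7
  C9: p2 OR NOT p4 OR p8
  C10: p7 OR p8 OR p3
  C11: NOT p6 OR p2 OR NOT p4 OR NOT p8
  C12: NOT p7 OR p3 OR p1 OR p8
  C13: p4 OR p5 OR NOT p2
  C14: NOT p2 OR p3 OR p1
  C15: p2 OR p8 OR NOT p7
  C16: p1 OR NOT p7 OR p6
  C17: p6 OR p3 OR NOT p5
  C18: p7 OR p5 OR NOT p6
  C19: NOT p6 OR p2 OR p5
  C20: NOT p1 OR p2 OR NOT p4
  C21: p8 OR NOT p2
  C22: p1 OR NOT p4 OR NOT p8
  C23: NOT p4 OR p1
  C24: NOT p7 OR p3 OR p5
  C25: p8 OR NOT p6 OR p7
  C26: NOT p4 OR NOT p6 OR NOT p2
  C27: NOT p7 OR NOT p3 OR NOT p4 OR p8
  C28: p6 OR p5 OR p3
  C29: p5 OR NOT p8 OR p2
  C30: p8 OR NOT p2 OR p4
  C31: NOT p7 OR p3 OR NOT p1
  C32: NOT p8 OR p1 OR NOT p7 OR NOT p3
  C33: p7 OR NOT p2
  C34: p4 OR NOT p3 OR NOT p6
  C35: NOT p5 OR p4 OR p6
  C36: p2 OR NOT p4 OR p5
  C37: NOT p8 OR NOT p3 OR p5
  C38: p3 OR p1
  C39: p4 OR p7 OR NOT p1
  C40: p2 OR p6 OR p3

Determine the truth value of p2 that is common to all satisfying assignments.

Suppose p2 = false.
Suppose p1 = false.
Unit clause (NOT p4) forces p4 = false.
Unit clause (NOT p5) forces p5 = false.
Unit clause (NOT p6) forces p6 = false.
Unit clause (NOT p7) forces p7 = false.
Unit clause (p8) forces p8 = true.
That conflicts with the unit clause (NOT p8).
That branch fails; take p1 = true instead.
Unit clause (NOT p5) forces p5 = false.
Unit clause (NOT p7) forces p7 = false.
Unit clause (NOT p6) forces p6 = false.
Unit clause (NOT p4) forces p4 = false.
That conflicts with the unit clause (p4).
Either choice for p1 ends in contradiction.
So every satisfying assignment has p2 = True.

True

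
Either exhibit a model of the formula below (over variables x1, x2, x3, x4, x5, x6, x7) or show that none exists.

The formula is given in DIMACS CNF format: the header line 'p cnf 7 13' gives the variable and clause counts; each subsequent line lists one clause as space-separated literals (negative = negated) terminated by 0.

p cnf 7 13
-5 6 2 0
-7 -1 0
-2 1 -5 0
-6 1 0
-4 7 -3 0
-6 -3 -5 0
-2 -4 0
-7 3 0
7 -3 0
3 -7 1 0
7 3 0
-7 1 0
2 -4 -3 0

Branch on x7: set x7 = False.
(¬x3) alone gives x3 = False.
That conflicts with the unit clause (x3).
That branch fails; take x7 = True instead.
(¬x1) alone gives x1 = False.
That conflicts with the unit clause (x1).
Neither x7 = True nor x7 = False works.

UNSATISFIABLE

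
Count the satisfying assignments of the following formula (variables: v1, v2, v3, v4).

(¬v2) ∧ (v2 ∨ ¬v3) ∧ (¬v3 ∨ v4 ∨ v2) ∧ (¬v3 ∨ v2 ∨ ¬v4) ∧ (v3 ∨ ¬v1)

2

There are 2^4 = 16 truth assignments over (v1, v2, v3, v4).
Split on v1. With v1 = True, the clauses containing v1 are satisfied and ¬v1 drops from the rest; 0 of the 2^3 = 8 assignments to the other variables satisfy what remains.
With v1 = False, by the same count on the reduced clause set, 2 assignments work.
(One model: v1=F, v2=F, v3=F, v4=F.)
Total: 0 + 2 = 2.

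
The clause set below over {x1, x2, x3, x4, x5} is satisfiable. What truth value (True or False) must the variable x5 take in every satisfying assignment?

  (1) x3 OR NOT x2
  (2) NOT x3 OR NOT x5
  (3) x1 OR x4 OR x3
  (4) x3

False

Suppose x5 = true.
From the singleton clause (NOT x3), x3 = false.
Now (x3) is unsatisfied and unit — conflict.
So every satisfying assignment has x5 = False.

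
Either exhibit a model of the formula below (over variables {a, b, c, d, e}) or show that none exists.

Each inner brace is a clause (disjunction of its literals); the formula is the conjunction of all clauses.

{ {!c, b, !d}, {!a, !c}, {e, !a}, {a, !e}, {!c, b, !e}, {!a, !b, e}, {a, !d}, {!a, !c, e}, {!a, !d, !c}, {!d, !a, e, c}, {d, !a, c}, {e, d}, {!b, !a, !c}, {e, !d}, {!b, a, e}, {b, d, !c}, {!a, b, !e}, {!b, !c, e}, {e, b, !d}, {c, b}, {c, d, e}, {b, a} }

Branch on a: set a = true.
(!c) alone gives c = false.
(e) alone gives e = true.
(d) alone gives d = true.
(b) alone gives b = true.
All clauses are satisfied.

a ↦ true,  b ↦ true,  c ↦ false,  d ↦ true,  e ↦ true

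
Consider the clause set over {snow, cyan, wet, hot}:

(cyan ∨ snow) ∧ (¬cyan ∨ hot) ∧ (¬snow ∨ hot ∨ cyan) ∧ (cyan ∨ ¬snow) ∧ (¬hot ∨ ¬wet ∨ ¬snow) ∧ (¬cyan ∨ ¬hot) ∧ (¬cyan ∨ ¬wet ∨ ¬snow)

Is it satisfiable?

Unsatisfiable

Case cyan = True:
The clause (hot) is unit, so hot = True.
That conflicts with the unit clause (¬hot).
That branch fails; take cyan = False instead.
The clause (snow) is unit, so snow = True.
That conflicts with the unit clause (¬snow).
Neither cyan = True nor cyan = False works.
No assignment satisfies every clause.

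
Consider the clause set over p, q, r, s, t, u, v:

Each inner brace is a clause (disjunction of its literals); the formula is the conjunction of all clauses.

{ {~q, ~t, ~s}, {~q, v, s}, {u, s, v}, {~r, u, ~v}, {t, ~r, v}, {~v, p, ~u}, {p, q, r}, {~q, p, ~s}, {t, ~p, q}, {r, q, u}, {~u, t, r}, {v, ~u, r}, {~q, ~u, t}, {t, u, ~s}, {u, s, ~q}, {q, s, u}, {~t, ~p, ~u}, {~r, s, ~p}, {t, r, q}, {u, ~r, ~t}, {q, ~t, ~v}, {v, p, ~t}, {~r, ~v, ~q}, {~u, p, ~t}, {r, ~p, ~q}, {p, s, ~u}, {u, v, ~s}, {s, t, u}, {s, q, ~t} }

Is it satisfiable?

Suppose q = 0.
Suppose p = 1.
Unit clause (t) forces t = 1.
Unit clause (~u) forces u = 0.
Unit clause (r) forces r = 1.
Now (~r) is unsatisfied and unit — conflict.
Undo p and try p = 0.
Unit clause (r) forces r = 1.
Suppose u = 1.
Unit clause (~v) forces v = 0.
Unit clause (t) forces t = 1.
Now (~t) is unsatisfied and unit — conflict.
Undo u and try u = 0.
Unit clause (~v) forces v = 0.
Unit clause (s) forces s = 1.
Now (~s) is unsatisfied and unit — conflict.
Either choice for u ends in contradiction.
Either choice for p ends in contradiction.
Undo q and try q = 1.
Suppose t = 0.
Unit clause (~u) forces u = 0.
Unit clause (~s) forces s = 0.
Now (s) is unsatisfied and unit — conflict.
Undo t and try t = 1.
Unit clause (~s) forces s = 0.
Unit clause (v) forces v = 1.
Unit clause (u) forces u = 1.
Unit clause (p) forces p = 1.
Now (~p) is unsatisfied and unit — conflict.
Either choice for t ends in contradiction.
Either choice for q ends in contradiction.
No assignment satisfies every clause.

No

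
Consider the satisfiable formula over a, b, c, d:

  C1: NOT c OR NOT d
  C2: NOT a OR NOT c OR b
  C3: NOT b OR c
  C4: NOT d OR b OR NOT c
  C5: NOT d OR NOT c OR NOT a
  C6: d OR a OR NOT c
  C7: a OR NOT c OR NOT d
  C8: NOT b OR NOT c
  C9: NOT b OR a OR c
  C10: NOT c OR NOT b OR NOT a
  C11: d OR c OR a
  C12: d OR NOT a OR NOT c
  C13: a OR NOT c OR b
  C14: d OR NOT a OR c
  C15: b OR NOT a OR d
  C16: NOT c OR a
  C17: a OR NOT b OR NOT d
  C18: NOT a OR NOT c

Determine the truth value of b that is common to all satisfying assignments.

Suppose b = true.
From the singleton clause (c), c = true.
Now (NOT c) is unsatisfied and unit — conflict.
So every satisfying assignment has b = False.

False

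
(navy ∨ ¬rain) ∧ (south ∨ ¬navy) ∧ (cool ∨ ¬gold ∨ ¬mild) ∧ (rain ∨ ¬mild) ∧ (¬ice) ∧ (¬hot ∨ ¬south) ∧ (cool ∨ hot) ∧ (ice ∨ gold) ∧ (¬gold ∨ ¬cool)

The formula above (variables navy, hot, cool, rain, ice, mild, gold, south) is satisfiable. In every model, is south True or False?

Suppose south = True.
Unit clause (¬ice) forces ice = False.
Unit clause (¬hot) forces hot = False.
Unit clause (cool) forces cool = True.
Unit clause (gold) forces gold = True.
But (¬gold) is also a unit clause — contradiction.
So every satisfying assignment has south = False.

False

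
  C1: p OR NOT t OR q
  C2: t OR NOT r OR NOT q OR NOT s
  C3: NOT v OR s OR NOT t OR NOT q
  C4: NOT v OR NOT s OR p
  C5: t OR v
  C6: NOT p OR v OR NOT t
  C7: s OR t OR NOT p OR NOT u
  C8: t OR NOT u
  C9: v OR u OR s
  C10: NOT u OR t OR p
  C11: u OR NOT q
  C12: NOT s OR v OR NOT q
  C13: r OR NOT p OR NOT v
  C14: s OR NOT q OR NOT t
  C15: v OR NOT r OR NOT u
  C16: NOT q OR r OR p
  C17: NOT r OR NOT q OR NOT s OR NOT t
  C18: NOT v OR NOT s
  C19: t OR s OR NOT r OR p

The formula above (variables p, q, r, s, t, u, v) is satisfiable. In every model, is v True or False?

True

Suppose v = false.
(t) alone gives t = true.
(NOT p) alone gives p = false.
(q) alone gives q = true.
(u) alone gives u = true.
(NOT s) alone gives s = false.
That conflicts with the unit clause (s).
So every satisfying assignment has v = True.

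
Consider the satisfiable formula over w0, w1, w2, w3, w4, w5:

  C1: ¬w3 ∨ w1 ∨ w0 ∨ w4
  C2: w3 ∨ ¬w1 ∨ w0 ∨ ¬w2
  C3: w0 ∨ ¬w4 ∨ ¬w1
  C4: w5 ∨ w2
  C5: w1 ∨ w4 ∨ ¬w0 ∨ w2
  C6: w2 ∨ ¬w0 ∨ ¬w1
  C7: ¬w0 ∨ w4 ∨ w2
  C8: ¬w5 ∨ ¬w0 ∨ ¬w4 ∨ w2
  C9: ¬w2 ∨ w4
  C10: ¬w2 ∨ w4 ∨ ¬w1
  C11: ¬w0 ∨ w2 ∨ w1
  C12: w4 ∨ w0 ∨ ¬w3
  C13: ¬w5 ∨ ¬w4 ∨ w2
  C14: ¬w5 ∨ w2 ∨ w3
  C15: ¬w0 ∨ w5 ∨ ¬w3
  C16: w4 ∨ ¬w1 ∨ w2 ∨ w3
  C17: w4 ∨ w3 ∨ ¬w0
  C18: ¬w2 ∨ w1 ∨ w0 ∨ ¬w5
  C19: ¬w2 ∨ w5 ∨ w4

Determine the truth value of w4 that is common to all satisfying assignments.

True

Suppose w4 = False.
The clause (¬w2) is unit, so w2 = False.
The clause (w5) is unit, so w5 = True.
The clause (¬w0) is unit, so w0 = False.
The clause (¬w3) is unit, so w3 = False.
That conflicts with the unit clause (w3).
So every satisfying assignment has w4 = True.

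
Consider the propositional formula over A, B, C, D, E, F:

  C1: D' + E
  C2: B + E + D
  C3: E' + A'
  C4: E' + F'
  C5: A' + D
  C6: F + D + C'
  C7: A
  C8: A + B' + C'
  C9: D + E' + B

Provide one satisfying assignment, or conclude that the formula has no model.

UNSATISFIABLE

(A) alone gives A = 1.
(E') alone gives E = 0.
(D') alone gives D = 0.
Now (D) is unsatisfied and unit — conflict.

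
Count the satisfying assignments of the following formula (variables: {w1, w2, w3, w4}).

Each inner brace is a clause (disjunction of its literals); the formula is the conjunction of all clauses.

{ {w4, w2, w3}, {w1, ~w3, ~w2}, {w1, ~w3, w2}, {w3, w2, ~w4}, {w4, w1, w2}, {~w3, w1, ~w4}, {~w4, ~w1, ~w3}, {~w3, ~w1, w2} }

There are 2^4 = 16 truth assignments over (w1, w2, w3, w4).
Split on w3. With w3 = 1, the clauses containing w3 are satisfied and ~w3 drops from the rest; 1 of the 2^3 = 8 assignments to the other variables satisfy what remains.
With w3 = 0, by the same count on the reduced clause set, 4 assignments work.
(One model: w1=F, w2=T, w3=F, w4=F.)
Total: 1 + 4 = 5.

5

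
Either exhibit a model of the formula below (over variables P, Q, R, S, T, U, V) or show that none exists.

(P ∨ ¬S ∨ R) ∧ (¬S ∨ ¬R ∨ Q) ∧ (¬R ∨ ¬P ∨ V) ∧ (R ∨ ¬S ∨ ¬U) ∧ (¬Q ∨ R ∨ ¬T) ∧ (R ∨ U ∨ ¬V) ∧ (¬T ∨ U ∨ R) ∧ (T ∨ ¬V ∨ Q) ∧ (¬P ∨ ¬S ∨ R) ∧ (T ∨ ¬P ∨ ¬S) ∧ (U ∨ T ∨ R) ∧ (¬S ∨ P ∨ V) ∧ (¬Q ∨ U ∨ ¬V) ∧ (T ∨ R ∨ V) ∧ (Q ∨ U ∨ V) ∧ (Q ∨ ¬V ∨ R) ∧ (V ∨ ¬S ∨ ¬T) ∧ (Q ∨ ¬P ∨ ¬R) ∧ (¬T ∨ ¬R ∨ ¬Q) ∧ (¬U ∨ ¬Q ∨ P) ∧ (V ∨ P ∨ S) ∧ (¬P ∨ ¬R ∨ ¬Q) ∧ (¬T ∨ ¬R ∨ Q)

Case P = True:
Case R = False:
From the singleton clause (¬S), S = False.
Case Q = False:
From the singleton clause (¬V), V = False.
From the singleton clause (T), T = True.
From the singleton clause (U), U = True.
This assignment satisfies each clause.

P=True, Q=False, R=False, S=False, T=True, U=True, V=False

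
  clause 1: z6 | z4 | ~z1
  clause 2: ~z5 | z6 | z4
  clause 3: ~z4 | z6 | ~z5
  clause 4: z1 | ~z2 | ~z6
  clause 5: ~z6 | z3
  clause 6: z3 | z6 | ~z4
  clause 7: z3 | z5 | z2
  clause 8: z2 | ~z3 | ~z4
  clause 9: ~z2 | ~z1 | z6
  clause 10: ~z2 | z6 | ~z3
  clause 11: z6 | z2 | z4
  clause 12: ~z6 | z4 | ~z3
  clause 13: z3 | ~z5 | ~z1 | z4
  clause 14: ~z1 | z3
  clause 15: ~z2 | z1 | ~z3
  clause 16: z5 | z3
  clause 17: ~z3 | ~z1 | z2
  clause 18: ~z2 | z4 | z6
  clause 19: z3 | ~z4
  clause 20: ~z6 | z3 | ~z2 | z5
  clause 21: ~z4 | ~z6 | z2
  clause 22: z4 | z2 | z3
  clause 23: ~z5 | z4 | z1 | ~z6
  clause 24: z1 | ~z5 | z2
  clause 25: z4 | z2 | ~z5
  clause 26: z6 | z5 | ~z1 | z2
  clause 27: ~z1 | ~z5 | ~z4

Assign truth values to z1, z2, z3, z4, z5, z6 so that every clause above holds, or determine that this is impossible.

Case z6 = 1:
(z3) alone gives z3 = 1.
(z4) alone gives z4 = 1.
(z2) alone gives z2 = 1.
(z1) alone gives z1 = 1.
(~z5) alone gives z5 = 0.
All clauses are satisfied.

z1=1,  z2=1,  z3=1,  z4=1,  z5=0,  z6=1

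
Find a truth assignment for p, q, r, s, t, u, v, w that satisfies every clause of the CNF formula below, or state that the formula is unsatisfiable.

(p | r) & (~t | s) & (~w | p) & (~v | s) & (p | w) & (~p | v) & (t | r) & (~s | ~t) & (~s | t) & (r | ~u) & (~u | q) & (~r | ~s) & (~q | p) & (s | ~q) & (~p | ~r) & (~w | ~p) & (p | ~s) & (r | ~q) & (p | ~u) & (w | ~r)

Suppose p = 1.
The clause (v) is unit, so v = 1.
The clause (s) is unit, so s = 1.
The clause (~t) is unit, so t = 0.
But (t) is also a unit clause — contradiction.
Backtrack on p: now try p = 0.
The clause (r) is unit, so r = 1.
The clause (~w) is unit, so w = 0.
But (w) is also a unit clause — contradiction.
Neither p = 1 nor p = 0 works.

UNSATISFIABLE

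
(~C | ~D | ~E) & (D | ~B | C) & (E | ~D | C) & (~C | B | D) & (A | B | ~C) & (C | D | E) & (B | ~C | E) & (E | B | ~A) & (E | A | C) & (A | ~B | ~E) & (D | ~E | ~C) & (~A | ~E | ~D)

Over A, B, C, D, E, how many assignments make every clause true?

7

There are 2^5 = 32 truth assignments over (A, B, C, D, E).
Split on E. With E = 1, the clauses containing E are satisfied and ~E drops from the rest; 3 of the 2^4 = 16 assignments to the other variables satisfy what remains.
With E = 0, by the same count on the reduced clause set, 4 assignments work.
Total: 3 + 4 = 7.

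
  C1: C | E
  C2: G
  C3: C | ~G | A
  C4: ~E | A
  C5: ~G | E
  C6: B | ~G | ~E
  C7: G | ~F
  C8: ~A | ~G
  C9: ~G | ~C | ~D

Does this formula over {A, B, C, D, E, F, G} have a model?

Unsatisfiable

(G) alone gives G = 1.
(E) alone gives E = 1.
(A) alone gives A = 1.
But (~A) is also a unit clause — contradiction.
No assignment satisfies every clause.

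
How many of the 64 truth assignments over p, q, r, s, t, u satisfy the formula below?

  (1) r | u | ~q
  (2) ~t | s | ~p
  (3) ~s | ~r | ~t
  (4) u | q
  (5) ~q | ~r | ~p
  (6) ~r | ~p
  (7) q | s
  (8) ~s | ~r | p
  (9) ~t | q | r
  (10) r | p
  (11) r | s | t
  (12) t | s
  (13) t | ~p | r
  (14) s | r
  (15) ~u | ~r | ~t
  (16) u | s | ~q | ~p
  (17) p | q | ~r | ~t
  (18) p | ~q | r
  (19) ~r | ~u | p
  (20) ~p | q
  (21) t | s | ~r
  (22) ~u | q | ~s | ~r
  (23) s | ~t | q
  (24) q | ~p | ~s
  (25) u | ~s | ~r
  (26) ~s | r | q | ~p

2

There are 2^6 = 64 truth assignments over (p, q, r, s, t, u).
Split on r. With r = 1, the clauses containing r are satisfied and ~r drops from the rest; 1 of the 2^5 = 32 assignments to the other variables satisfy what remains.
With r = 0, by the same count on the reduced clause set, 1 assignment works.
(One model: p=F, q=T, r=T, s=F, t=T, u=F.)
Total: 1 + 1 = 2.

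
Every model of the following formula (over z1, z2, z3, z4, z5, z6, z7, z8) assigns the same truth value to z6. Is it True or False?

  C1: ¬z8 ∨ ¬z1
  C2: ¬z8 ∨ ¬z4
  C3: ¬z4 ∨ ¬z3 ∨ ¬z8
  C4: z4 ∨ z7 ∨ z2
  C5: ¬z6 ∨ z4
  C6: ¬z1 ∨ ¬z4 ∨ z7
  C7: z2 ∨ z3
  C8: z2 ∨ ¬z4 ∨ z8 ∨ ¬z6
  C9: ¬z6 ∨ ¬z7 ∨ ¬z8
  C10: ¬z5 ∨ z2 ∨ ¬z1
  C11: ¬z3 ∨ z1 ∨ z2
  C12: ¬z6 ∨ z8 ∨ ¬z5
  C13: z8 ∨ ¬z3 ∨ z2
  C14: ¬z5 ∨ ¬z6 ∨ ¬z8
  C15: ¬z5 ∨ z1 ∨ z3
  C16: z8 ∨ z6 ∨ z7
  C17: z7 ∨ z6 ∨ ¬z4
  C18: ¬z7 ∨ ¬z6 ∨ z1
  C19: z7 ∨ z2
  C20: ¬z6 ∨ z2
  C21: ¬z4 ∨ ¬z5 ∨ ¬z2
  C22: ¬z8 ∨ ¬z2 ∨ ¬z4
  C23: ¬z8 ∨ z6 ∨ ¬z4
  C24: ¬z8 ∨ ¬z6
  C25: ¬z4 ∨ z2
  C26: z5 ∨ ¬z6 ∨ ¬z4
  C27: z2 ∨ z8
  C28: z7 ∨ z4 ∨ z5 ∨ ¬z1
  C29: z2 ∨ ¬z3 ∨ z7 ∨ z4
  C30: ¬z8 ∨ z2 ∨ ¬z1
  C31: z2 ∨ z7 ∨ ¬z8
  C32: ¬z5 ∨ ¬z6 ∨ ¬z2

False

Suppose z6 = True.
Unit clause (z4) forces z4 = True.
Unit clause (¬z8) forces z8 = False.
Unit clause (z2) forces z2 = True.
Unit clause (¬z5) forces z5 = False.
That conflicts with the unit clause (z5).
So every satisfying assignment has z6 = False.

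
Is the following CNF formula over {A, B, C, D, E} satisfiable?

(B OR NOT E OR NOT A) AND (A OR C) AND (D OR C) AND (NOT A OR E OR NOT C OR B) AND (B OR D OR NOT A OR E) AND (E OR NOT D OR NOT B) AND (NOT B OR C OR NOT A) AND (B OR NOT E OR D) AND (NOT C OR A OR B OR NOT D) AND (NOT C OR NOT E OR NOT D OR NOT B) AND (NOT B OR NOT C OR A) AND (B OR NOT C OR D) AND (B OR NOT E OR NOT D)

Yes

Suppose A = true.
Suppose B = true.
From the singleton clause (C), C = true.
Suppose E = false.
From the singleton clause (NOT D), D = false.
Every clause now holds.
A satisfying assignment: A=true, B=true, C=true, D=false, E=false.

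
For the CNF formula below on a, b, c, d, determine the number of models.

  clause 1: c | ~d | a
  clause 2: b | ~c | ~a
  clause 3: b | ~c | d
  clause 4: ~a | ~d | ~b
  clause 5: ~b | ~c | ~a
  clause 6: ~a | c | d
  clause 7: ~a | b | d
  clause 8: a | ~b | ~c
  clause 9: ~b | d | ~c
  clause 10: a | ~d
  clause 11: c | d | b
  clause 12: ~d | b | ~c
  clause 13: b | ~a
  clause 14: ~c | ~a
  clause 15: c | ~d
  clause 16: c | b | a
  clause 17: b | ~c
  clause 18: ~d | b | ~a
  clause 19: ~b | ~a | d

1

There are 2^4 = 16 truth assignments over (a, b, c, d).
Check each against the 19 clauses (columns in the order a, b, c, d):
  F F F F  ✗ fails (c | d | b)
  F F F T  ✗ fails (c | ~d | a)
  F F T F  ✗ fails (b | ~c | d)
  F F T T  ✗ fails (a | ~d)
  F T F F  ✓ satisfies all
  F T F T  ✗ fails (c | ~d | a)
  F T T F  ✗ fails (a | ~b | ~c)
  F T T T  ✗ fails (a | ~b | ~c)
  T F F F  ✗ fails (~a | c | d)
  T F F T  ✗ fails (b | ~a)
  T F T F  ✗ fails (b | ~c | ~a)
  T F T T  ✗ fails (b | ~c | ~a)
  T T F F  ✗ fails (~a | c | d)
  T T F T  ✗ fails (~a | ~d | ~b)
  T T T F  ✗ fails (~b | ~c | ~a)
  T T T T  ✗ fails (~a | ~d | ~b)
1 of the 16 rows is a model.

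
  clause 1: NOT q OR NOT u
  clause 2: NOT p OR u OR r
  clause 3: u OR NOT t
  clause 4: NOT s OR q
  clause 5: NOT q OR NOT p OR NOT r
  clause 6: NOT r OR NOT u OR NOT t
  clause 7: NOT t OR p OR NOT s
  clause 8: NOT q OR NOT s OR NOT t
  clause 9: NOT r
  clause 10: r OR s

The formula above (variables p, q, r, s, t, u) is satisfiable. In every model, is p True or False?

Suppose p = true.
(NOT r) alone gives r = false.
(u) alone gives u = true.
(NOT q) alone gives q = false.
(NOT s) alone gives s = false.
Now (s) is unsatisfied and unit — conflict.
So every satisfying assignment has p = False.

False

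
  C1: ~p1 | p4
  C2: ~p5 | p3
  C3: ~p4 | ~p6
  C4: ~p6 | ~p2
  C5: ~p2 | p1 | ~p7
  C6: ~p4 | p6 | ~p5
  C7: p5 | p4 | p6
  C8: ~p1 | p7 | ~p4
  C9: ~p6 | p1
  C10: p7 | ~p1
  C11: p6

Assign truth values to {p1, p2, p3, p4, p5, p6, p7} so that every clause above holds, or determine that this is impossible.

UNSATISFIABLE

(p6) alone gives p6 = 1.
(~p4) alone gives p4 = 0.
(~p1) alone gives p1 = 0.
That conflicts with the unit clause (p1).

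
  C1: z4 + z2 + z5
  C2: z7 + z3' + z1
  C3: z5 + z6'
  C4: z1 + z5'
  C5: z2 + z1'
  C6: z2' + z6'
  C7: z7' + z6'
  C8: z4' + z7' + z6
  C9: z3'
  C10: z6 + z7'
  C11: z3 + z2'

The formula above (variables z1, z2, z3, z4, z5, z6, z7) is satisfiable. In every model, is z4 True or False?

True

Suppose z4 = 0.
The clause (z3') is unit, so z3 = 0.
The clause (z2') is unit, so z2 = 0.
The clause (z5) is unit, so z5 = 1.
The clause (z1) is unit, so z1 = 1.
Now (z1') is unsatisfied and unit — conflict.
So every satisfying assignment has z4 = True.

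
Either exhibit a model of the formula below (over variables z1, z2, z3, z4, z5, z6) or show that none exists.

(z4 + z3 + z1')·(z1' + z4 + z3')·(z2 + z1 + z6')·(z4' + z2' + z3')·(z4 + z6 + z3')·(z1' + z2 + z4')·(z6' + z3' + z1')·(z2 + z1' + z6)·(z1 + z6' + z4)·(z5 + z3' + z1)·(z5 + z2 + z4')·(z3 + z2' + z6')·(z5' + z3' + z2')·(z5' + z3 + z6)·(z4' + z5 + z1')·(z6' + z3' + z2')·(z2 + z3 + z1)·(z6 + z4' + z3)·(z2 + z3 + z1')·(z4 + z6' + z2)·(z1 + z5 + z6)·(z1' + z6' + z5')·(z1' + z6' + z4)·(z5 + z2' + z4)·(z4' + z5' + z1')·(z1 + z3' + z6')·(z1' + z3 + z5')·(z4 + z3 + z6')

z1: 0,  z2: 0,  z3: 1,  z4: 1,  z5: 1,  z6: 0

Branch on z4: set z4 = 1.
Branch on z2: set z2 = 0.
(z1') alone gives z1 = 0.
(z6') alone gives z6 = 0.
(z5) alone gives z5 = 1.
(z3) alone gives z3 = 1.
Every clause now holds.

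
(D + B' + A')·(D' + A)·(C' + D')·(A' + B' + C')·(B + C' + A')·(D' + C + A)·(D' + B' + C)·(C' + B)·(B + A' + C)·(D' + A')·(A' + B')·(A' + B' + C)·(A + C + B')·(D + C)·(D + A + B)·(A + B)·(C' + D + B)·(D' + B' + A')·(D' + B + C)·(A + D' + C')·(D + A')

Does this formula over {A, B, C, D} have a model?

Yes, satisfiable

Suppose D = 0.
(C) alone gives C = 1.
(B) alone gives B = 1.
(A') alone gives A = 0.
This assignment satisfies each clause.
A satisfying assignment: A ↦ 0,  B ↦ 1,  C ↦ 1,  D ↦ 0.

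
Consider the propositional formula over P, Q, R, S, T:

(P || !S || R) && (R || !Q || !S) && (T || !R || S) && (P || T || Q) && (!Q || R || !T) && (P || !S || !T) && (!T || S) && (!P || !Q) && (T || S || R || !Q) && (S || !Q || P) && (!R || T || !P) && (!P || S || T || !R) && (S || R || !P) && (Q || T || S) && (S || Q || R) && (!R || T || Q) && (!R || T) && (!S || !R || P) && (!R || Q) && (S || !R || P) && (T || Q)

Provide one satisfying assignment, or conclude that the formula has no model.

Try T = true.
Unit clause (S) forces S = true.
Unit clause (P) forces P = true.
Unit clause (!Q) forces Q = false.
Unit clause (!R) forces R = false.
This assignment satisfies each clause.

P: true,  Q: false,  R: false,  S: true,  T: true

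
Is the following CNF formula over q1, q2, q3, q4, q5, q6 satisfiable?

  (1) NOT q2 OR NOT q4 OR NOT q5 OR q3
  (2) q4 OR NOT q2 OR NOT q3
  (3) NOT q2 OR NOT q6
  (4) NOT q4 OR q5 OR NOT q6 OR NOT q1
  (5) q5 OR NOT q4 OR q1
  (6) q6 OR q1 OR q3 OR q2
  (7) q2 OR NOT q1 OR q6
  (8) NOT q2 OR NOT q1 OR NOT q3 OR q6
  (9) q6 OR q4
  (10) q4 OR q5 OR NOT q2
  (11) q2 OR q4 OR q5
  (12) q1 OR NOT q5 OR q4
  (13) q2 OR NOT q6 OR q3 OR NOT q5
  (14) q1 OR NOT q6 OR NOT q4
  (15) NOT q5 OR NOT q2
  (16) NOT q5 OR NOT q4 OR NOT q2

Satisfiable

Case q2 = false:
Case q1 = false:
Case q5 = true:
From the singleton clause (q4), q4 = true.
From the singleton clause (NOT q6), q6 = false.
From the singleton clause (q3), q3 = true.
All clauses are satisfied.
A satisfying assignment: q1 ↦ false,  q2 ↦ false,  q3 ↦ true,  q4 ↦ true,  q5 ↦ true,  q6 ↦ false.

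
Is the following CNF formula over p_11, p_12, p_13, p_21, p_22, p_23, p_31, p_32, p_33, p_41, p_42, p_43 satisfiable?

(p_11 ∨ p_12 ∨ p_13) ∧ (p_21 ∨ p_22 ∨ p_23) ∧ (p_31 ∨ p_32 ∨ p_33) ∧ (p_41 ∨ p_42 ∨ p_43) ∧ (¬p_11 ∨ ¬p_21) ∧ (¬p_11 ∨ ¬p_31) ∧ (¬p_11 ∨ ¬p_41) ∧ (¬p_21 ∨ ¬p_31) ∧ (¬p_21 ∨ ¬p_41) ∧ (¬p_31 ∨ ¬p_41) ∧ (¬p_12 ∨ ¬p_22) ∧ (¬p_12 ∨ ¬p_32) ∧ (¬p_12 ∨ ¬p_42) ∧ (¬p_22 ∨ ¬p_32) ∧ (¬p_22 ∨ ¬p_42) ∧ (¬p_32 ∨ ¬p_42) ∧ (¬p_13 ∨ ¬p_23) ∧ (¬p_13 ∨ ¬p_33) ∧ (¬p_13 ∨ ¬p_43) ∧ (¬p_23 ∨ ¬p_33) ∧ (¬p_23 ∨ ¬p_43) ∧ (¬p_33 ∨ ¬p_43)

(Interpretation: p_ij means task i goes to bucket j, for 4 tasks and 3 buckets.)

No

Suppose p_11 = False.
Suppose p_12 = True.
From the singleton clause (¬p_22), p_22 = False.
From the singleton clause (¬p_32), p_32 = False.
From the singleton clause (¬p_42), p_42 = False.
Suppose p_21 = True.
From the singleton clause (¬p_31), p_31 = False.
From the singleton clause (p_33), p_33 = True.
From the singleton clause (¬p_41), p_41 = False.
From the singleton clause (p_43), p_43 = True.
But (¬p_43) is also a unit clause — contradiction.
That branch fails; take p_21 = False instead.
From the singleton clause (p_23), p_23 = True.
From the singleton clause (¬p_13), p_13 = False.
From the singleton clause (¬p_33), p_33 = False.
From the singleton clause (p_31), p_31 = True.
From the singleton clause (¬p_41), p_41 = False.
From the singleton clause (p_43), p_43 = True.
But (¬p_43) is also a unit clause — contradiction.
Either choice for p_21 ends in contradiction.
That branch fails; take p_12 = False instead.
From the singleton clause (p_13), p_13 = True.
From the singleton clause (¬p_23), p_23 = False.
From the singleton clause (¬p_33), p_33 = False.
From the singleton clause (¬p_43), p_43 = False.
Suppose p_21 = True.
From the singleton clause (¬p_31), p_31 = False.
From the singleton clause (p_32), p_32 = True.
From the singleton clause (¬p_41), p_41 = False.
From the singleton clause (p_42), p_42 = True.
But (¬p_42) is also a unit clause — contradiction.
That branch fails; take p_21 = False instead.
From the singleton clause (p_22), p_22 = True.
From the singleton clause (¬p_32), p_32 = False.
From the singleton clause (p_31), p_31 = True.
From the singleton clause (¬p_41), p_41 = False.
From the singleton clause (p_42), p_42 = True.
But (¬p_42) is also a unit clause — contradiction.
Either choice for p_21 ends in contradiction.
Either choice for p_12 ends in contradiction.
That branch fails; take p_11 = True instead.
From the singleton clause (¬p_21), p_21 = False.
From the singleton clause (¬p_31), p_31 = False.
From the singleton clause (¬p_41), p_41 = False.
Suppose p_22 = True.
From the singleton clause (¬p_12), p_12 = False.
From the singleton clause (¬p_32), p_32 = False.
From the singleton clause (p_33), p_33 = True.
From the singleton clause (¬p_42), p_42 = False.
From the singleton clause (p_43), p_43 = True.
But (¬p_43) is also a unit clause — contradiction.
That branch fails; take p_22 = False instead.
From the singleton clause (p_23), p_23 = True.
From the singleton clause (¬p_13), p_13 = False.
From the singleton clause (¬p_33), p_33 = False.
From the singleton clause (p_32), p_32 = True.
From the singleton clause (¬p_12), p_12 = False.
From the singleton clause (¬p_42), p_42 = False.
From the singleton clause (p_43), p_43 = True.
But (¬p_43) is also a unit clause — contradiction.
Either choice for p_22 ends in contradiction.
Either choice for p_11 ends in contradiction.
No assignment satisfies every clause.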